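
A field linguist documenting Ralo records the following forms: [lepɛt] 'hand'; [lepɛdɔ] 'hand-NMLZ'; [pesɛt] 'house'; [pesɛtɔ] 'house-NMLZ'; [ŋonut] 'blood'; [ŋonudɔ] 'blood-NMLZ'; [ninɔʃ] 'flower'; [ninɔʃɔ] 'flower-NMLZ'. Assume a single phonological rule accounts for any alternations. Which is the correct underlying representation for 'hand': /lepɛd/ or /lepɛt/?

The stem for 'hand' ends in [t] in [lepɛt] but [d] in [lepɛdɔ].
Compare 'house', with invariant [t] in [pesɛt] and [pesɛtɔ]: an analysis with underlying /t/ and a rule producing [d] before the NMLZ suffix would wrongly predict alternation here too.
Therefore /d/ is basic and [t] is derived by word-final obstruent devoicing (voiced obstruents become voiceless word-finally).

/lepɛd/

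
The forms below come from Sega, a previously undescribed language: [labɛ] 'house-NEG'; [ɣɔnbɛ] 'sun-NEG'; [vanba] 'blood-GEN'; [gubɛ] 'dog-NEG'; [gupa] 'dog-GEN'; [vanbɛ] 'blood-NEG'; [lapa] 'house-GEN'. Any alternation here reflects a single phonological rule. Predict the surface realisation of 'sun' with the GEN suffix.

The GEN morpheme has two allomorphs, [-ba] and [-pa].
The NEG suffix, which begins with [b], is invariant after every stem; so [b] is not altered by any rule here.
So the underlying form is /-pa/, and voiceless stops become voiced after a nasal.
After 'sun', which ends in a nasal, the suffix surfaces as [-ba], giving [ɣɔnba].

[ɣɔnba]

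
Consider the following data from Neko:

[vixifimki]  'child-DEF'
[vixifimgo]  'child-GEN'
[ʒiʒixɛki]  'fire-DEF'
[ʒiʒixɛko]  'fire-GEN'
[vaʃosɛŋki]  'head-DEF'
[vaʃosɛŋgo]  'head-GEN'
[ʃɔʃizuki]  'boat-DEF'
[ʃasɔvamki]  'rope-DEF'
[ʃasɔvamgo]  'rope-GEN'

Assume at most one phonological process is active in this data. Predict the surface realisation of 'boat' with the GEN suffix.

The GEN morpheme has two allomorphs, [-go] and [-ko].
The DEF suffix, which begins with [k], is invariant after every stem; so [k] is not altered by any rule here.
The GEN suffix is therefore /-go/ underlyingly, with post-vocalic devoicing: voiced stops become voiceless after a vowel.
After 'boat', which ends in a vowel, the suffix surfaces as [-ko], giving [ʃɔʃizuko].

[ʃɔʃizuko]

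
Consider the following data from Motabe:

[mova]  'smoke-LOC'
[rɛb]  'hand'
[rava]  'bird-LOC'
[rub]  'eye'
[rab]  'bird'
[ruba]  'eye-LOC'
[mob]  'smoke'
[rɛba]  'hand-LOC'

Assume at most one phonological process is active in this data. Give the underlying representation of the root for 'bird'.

/rav/

The root 'bird' surfaces as [rava] and [rab], with a stem-final [v] ~ [b] alternation.
Compare 'hand', with invariant [b] in [rɛba] and [rɛb]: an analysis with underlying /b/ and a rule producing [v] before the LOC suffix would wrongly predict alternation here too.
Therefore /v/ is basic and [b] is derived by word-final hardening (voiced fricatives become stops word-finally).
The underlying form of 'bird' is therefore /rav/.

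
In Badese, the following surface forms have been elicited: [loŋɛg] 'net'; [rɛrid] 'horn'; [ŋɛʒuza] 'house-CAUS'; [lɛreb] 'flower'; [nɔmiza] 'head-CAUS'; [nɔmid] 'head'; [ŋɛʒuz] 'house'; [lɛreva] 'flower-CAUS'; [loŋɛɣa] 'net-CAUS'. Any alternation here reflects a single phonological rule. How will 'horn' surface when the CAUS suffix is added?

'head' shows [z] ~ [d] at the end of the stem ([nɔmiza] vs [nɔmid]).
Compare 'house', with invariant [z] in [ŋɛʒuza] and [ŋɛʒuz]: an analysis with underlying /z/ and a rule producing [d] in isolation would wrongly predict alternation here too.
Therefore /d/ is basic and [z] is derived by intervocalic spirantization (voiced stops become fricatives between vowels).
The one attested form of 'horn', [rɛrid], shows underlying /rɛrid/. Applying the same rule between vowels gives [rɛriza].

[rɛriza]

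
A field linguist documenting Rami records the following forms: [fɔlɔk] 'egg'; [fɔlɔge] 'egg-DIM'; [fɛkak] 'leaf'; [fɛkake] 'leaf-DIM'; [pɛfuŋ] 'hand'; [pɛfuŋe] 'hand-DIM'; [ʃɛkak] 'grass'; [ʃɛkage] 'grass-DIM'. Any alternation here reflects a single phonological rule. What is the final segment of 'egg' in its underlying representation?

/g/

In [fɔlɔk] and [fɔlɔge] the final segment of 'egg' alternates: [k] ~ [g].
If /k/ were underlying and a rule turned it into [g] before the DIM suffix, 'leaf' would also alternate; but it has [k] in both [fɛkak] and [fɛkake].
So /g/ is underlying, and a rule of word-final obstruent devoicing — voiced obstruents become voiceless word-finally — gives [k].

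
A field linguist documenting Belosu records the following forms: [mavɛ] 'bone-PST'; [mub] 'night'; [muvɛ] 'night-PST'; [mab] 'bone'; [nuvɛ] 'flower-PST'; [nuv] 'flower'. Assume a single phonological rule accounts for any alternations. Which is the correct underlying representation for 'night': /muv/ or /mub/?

In [muvɛ] and [mub] the final segment of 'night' alternates: [v] ~ [b].
But 'flower' keeps [v] in both environments ([nuvɛ], [nuv]), so there is no rule changing /v/ to [b] in isolation.
The underlying segment must be /b/; voiced stops become fricatives between vowels, yielding [v] there.

/mub/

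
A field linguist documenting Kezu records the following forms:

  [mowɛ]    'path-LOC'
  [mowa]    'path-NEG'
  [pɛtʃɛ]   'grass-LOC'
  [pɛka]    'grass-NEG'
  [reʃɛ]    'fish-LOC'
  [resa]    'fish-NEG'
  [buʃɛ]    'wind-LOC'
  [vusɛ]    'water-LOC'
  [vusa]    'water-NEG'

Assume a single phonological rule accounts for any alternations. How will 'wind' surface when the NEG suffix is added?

The stem for 'fish' ends in [ʃ] in [reʃɛ] but [s] in [resa].
But 'water' keeps [s] in both environments ([vusɛ], [vusa]), so there is no rule changing /s/ to [ʃ] before the LOC suffix.
So /ʃ/ is underlying, and a rule of depalatalization — palato-alveolar /tʃ/ and /ʃ/ become [k] and [s] when no front vowel follows — gives [s].
From [buʃɛ] the stem 'wind' is /buʃ/; when no front vowel follows this yields [busa].

[busa]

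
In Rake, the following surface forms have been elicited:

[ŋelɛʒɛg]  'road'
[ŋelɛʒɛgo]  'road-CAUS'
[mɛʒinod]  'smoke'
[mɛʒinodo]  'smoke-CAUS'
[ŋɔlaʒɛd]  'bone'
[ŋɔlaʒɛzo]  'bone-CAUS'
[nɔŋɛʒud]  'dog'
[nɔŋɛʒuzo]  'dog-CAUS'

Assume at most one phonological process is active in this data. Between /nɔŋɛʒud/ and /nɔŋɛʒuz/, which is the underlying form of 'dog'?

/nɔŋɛʒuz/

In [nɔŋɛʒud] and [nɔŋɛʒuzo] the final segment of 'dog' alternates: [d] ~ [z].
But 'smoke' keeps [d] in both environments ([mɛʒinod], [mɛʒinodo]), so there is no rule changing /d/ to [z] before the CAUS suffix.
The underlying segment must be /z/; voiced fricatives become stops word-finally, yielding [d] there.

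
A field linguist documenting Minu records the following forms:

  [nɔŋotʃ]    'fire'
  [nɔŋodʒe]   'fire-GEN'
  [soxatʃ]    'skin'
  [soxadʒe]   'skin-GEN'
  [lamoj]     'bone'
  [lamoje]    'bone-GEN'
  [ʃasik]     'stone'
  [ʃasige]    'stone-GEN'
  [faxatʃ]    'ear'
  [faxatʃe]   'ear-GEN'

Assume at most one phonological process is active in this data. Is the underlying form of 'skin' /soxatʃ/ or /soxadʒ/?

In [soxatʃ] and [soxadʒe] the final segment of 'skin' alternates: [tʃ] ~ [dʒ].
But 'ear' keeps [tʃ] in both environments ([faxatʃ], [faxatʃe]), so there is no rule changing /tʃ/ to [dʒ] before the GEN suffix.
Therefore /dʒ/ is basic and [tʃ] is derived by word-final obstruent devoicing (voiced obstruents become voiceless word-finally).

/soxadʒ/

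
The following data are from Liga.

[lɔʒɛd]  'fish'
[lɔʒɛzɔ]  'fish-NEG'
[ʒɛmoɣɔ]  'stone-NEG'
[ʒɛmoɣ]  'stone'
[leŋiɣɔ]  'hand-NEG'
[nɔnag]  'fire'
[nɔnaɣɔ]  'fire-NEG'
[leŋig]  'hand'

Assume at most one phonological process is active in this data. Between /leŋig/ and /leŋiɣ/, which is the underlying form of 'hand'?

/leŋig/

The root 'hand' surfaces as [leŋig] and [leŋiɣɔ], with a stem-final [g] ~ [ɣ] alternation.
Compare 'stone', with invariant [ɣ] in [ʒɛmoɣ] and [ʒɛmoɣɔ]: an analysis with underlying /ɣ/ and a rule producing [g] in isolation would wrongly predict alternation here too.
So /g/ is underlying, and a rule of intervocalic spirantization — voiced stops become fricatives between vowels — gives [ɣ].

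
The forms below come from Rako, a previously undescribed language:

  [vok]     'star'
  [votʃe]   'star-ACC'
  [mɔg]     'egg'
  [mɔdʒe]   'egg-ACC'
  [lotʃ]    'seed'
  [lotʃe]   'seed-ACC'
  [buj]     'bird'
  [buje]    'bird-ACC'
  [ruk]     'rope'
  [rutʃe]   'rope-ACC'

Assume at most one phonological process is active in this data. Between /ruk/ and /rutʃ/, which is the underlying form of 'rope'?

/ruk/

The root 'rope' surfaces as [ruk] and [rutʃe], with a stem-final [k] ~ [tʃ] alternation.
But 'seed' keeps [tʃ] in both environments ([lotʃ], [lotʃe]), so there is no rule changing /tʃ/ to [k] in isolation.
Therefore /k/ is basic and [tʃ] is derived by palatalization before a front vowel (/k/ and /g/ become palato-alveolar [tʃ] and [dʒ] before a front vowel).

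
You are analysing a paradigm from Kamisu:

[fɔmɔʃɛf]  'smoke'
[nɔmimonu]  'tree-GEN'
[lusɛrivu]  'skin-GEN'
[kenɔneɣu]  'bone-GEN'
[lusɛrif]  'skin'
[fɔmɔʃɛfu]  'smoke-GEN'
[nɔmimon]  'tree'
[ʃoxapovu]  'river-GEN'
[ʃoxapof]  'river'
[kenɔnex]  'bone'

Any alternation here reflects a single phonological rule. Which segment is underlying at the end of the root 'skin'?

The stem for 'skin' ends in [f] in [lusɛrif] but [v] in [lusɛrivu].
The stem 'smoke' ([fɔmɔʃɛf], [fɔmɔʃɛfu]) shows [f] unchanged in both environments, so [f] cannot be basic with [v] derived before the GEN suffix.
The alternation reflects word-final obstruent devoicing: voiced obstruents become voiceless word-finally. /v/ is underlying.

/v/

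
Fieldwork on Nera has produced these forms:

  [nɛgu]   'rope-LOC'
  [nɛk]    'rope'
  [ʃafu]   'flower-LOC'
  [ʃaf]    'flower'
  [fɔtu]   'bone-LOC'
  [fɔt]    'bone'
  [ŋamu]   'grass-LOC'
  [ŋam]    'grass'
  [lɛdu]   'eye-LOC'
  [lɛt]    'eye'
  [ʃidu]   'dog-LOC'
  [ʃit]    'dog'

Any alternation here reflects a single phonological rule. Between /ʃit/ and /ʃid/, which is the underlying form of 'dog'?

/ʃid/

The stem for 'dog' ends in [d] in [ʃidu] but [t] in [ʃit].
But 'bone' keeps [t] in both environments ([fɔtu], [fɔt]), so there is no rule changing /t/ to [d] before the LOC suffix.
The underlying segment must be /d/; voiced obstruents become voiceless word-finally, yielding [t] there.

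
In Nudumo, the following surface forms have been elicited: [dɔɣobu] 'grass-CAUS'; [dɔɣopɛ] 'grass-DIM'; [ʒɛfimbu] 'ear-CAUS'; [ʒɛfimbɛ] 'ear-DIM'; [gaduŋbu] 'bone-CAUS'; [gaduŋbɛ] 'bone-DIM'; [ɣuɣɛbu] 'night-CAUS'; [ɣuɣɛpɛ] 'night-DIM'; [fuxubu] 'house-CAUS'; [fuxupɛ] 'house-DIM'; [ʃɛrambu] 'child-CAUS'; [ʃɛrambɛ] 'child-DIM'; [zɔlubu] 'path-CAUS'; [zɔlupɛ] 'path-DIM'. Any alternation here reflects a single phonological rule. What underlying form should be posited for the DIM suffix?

The DIM suffix surfaces as [-bɛ] and [-pɛ], depending on the final segment of the stem.
By contrast the CAUS suffix keeps its initial [b] throughout — that segment must be underlying.
So the underlying form is /-pɛ/, and voiceless stops become voiced after a nasal.

/-pɛ/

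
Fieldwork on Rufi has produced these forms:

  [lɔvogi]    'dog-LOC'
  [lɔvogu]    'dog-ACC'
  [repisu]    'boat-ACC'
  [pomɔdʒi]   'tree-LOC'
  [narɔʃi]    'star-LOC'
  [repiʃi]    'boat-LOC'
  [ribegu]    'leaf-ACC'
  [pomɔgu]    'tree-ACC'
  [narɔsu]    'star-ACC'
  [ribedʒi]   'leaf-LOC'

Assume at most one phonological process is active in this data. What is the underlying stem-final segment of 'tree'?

/dʒ/

'tree' shows [g] ~ [dʒ] at the end of the stem ([pomɔgu] vs [pomɔdʒi]).
Compare 'dog', with invariant [g] in [lɔvogu] and [lɔvogi]: an analysis with underlying /g/ and a rule producing [dʒ] before the LOC suffix would wrongly predict alternation here too.
The underlying segment must be /dʒ/; palato-alveolar /dʒ/ and /ʃ/ become [g] and [s] when no front vowel follows, yielding [g] there.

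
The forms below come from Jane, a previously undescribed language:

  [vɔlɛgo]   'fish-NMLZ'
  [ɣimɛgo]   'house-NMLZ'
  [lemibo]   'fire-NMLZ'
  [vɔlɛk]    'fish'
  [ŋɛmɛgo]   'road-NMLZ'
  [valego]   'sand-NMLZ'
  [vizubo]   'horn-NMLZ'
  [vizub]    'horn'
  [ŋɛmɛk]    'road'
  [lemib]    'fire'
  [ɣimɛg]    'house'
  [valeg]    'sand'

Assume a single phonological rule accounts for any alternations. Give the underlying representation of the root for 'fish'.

The root 'fish' surfaces as [vɔlɛgo] and [vɔlɛk], with a stem-final [g] ~ [k] alternation.
If /g/ were underlying and a rule turned it into [k] in isolation, 'sand' would also alternate; but it has [g] in both [valego] and [valeg].
The alternation reflects intervocalic voicing: voiceless stops become voiced between vowels. /k/ is underlying.

/vɔlɛk/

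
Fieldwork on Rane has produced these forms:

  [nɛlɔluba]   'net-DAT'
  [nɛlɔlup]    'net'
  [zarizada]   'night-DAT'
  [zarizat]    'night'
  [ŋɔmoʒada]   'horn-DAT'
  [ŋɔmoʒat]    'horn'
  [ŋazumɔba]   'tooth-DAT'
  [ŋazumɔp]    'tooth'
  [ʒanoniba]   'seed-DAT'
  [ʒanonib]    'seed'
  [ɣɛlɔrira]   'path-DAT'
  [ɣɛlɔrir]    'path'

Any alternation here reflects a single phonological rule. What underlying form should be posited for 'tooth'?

In [ŋazumɔba] and [ŋazumɔp] the final segment of 'tooth' alternates: [b] ~ [p].
If /b/ were underlying and a rule turned it into [p] in isolation, 'seed' would also alternate; but it has [b] in both [ʒanoniba] and [ʒanonib].
The underlying segment must be /p/; voiceless stops become voiced between vowels, yielding [b] there.
So 'tooth' = /ŋazumɔp/.

/ŋazumɔp/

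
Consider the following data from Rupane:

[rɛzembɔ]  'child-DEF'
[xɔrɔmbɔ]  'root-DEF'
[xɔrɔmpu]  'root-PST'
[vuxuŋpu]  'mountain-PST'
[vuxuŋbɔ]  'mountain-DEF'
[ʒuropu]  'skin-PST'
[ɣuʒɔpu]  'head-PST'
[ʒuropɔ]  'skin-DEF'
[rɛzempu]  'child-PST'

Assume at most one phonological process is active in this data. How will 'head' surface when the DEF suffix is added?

[ɣuʒɔpɔ]

The DEF morpheme has two allomorphs, [-bɔ] and [-pɔ].
The PST suffix, which begins with [p], is invariant after every stem; so [p] is not altered by any rule here.
So the underlying form is /-bɔ/, and voiced stops become voiceless after a vowel.
After 'head', which ends in a vowel, the suffix surfaces as [-pɔ], giving [ɣuʒɔpɔ].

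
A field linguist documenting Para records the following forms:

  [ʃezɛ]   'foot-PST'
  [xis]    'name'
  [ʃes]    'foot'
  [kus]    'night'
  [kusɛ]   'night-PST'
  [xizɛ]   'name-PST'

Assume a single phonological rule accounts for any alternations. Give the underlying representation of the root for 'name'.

/xiz/

The root 'name' surfaces as [xizɛ] and [xis], with a stem-final [z] ~ [s] alternation.
If /s/ were underlying and a rule turned it into [z] before the PST suffix, 'night' would also alternate; but it has [s] in both [kusɛ] and [kus].
Therefore /z/ is basic and [s] is derived by word-final obstruent devoicing (voiced obstruents become voiceless word-finally).
Hence 'name' is /xiz/ underlyingly.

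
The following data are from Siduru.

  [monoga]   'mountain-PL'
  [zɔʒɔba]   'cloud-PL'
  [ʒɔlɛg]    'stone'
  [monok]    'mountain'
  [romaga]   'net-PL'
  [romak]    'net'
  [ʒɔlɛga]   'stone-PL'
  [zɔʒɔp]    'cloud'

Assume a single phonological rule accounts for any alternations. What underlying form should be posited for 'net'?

/romak/

The stem for 'net' ends in [g] in [romaga] but [k] in [romak].
But 'stone' keeps [g] in both environments ([ʒɔlɛga], [ʒɔlɛg]), so there is no rule changing /g/ to [k] in isolation.
Therefore /k/ is basic and [g] is derived by intervocalic voicing (voiceless stops become voiced between vowels).
So 'net' = /romak/.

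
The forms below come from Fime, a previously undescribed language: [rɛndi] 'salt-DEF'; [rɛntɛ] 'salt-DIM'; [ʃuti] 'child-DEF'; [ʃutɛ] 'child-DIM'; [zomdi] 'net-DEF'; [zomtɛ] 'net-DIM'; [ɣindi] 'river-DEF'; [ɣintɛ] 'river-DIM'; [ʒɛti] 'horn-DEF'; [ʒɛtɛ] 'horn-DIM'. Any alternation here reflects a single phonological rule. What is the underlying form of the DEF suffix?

/-di/

The DEF suffix surfaces as [-di] and [-ti], depending on the final segment of the stem.
By contrast the DIM suffix keeps its initial [t] throughout — that segment must be underlying.
The DEF suffix is therefore /-di/ underlyingly, with post-vocalic devoicing: voiced stops become voiceless after a vowel.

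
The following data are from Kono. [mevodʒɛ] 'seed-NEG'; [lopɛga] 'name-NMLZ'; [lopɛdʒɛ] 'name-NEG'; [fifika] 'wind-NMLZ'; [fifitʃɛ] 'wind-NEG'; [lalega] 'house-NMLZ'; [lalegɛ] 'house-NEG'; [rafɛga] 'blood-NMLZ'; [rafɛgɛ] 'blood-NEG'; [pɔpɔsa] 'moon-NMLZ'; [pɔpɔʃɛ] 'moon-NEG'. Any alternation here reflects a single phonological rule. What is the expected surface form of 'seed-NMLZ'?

[mevoga]

The root 'name' surfaces as [lopɛga] and [lopɛdʒɛ], with a stem-final [g] ~ [dʒ] alternation.
But 'blood' keeps [g] in both environments ([rafɛga], [rafɛgɛ]), so there is no rule changing /g/ to [dʒ] before the NEG suffix.
The underlying segment must be /dʒ/; palato-alveolar /tʃ/, /dʒ/ and /ʃ/ become [k], [g] and [s] when no front vowel follows, yielding [g] there.
The one attested form of 'seed', [mevodʒɛ], shows underlying /mevodʒ/. Applying the same rule when no front vowel follows gives [mevoga].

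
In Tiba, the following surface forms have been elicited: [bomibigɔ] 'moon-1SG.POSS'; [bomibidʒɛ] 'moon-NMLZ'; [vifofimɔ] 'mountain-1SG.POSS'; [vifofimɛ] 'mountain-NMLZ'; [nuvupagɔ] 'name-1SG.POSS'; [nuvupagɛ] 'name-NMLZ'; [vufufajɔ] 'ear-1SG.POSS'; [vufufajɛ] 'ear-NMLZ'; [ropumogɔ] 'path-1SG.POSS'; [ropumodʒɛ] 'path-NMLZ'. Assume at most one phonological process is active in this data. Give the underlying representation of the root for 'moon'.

/bomibidʒ/

'moon' shows [g] ~ [dʒ] at the end of the stem ([bomibigɔ] vs [bomibidʒɛ]).
Compare 'name', with invariant [g] in [nuvupagɔ] and [nuvupagɛ]: an analysis with underlying /g/ and a rule producing [dʒ] before the NMLZ suffix would wrongly predict alternation here too.
So /dʒ/ is underlying, and a rule of depalatalization — palato-alveolar /dʒ/ becomes [g] when no front vowel follows — gives [g].
Hence 'moon' is /bomibidʒ/ underlyingly.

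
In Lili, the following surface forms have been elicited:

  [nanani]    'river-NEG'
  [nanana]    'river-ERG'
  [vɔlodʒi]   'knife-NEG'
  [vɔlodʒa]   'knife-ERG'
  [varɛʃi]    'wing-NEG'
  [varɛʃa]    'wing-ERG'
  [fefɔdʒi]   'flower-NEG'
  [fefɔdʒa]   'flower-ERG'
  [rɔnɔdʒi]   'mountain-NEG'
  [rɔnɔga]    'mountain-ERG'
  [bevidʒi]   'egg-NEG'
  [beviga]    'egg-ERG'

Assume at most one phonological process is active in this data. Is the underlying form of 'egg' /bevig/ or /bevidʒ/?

/bevig/

The stem for 'egg' ends in [dʒ] in [bevidʒi] but [g] in [beviga].
The stem 'knife' ([vɔlodʒi], [vɔlodʒa]) shows [dʒ] unchanged in both environments, so [dʒ] cannot be basic with [g] derived before the ERG suffix.
Therefore /g/ is basic and [dʒ] is derived by palatalization before a front vowel (/g/ becomes palato-alveolar [dʒ] before a front vowel).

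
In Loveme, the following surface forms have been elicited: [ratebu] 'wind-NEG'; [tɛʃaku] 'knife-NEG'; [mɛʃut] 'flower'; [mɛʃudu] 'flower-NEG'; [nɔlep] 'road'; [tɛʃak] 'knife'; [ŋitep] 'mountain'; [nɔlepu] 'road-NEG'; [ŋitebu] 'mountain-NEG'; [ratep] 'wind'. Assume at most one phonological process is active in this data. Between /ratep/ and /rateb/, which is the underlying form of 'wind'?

/rateb/

The root 'wind' surfaces as [ratebu] and [ratep], with a stem-final [b] ~ [p] alternation.
The stem 'road' ([nɔlepu], [nɔlep]) shows [p] unchanged in both environments, so [p] cannot be basic with [b] derived before the NEG suffix.
The underlying segment must be /b/; voiced obstruents become voiceless word-finally, yielding [p] there.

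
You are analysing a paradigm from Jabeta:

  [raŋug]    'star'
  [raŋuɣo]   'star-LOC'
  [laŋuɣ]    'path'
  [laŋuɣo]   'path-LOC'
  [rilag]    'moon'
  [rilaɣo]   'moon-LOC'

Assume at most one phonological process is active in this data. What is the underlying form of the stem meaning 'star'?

/raŋug/

The stem for 'star' ends in [g] in [raŋug] but [ɣ] in [raŋuɣo].
Compare 'path', with invariant [ɣ] in [laŋuɣ] and [laŋuɣo]: an analysis with underlying /ɣ/ and a rule producing [g] in isolation would wrongly predict alternation here too.
The underlying segment must be /g/; voiced stops become fricatives between vowels, yielding [ɣ] there.
Hence 'star' is /raŋug/ underlyingly.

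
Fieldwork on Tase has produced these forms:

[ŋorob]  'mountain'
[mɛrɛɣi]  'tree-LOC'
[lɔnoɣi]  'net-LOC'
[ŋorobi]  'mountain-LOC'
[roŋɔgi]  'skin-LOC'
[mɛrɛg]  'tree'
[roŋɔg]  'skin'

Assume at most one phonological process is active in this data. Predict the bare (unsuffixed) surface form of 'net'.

[lɔnog]

'tree' shows [ɣ] ~ [g] at the end of the stem ([mɛrɛɣi] vs [mɛrɛg]).
Compare 'skin', with invariant [g] in [roŋɔgi] and [roŋɔg]: an analysis with underlying /g/ and a rule producing [ɣ] before the LOC suffix would wrongly predict alternation here too.
Therefore /ɣ/ is basic and [g] is derived by word-final hardening (voiced fricatives become stops word-finally).
The one attested form of 'net', [lɔnoɣi], shows underlying /lɔnoɣ/. Applying the same rule word-finally gives [lɔnog].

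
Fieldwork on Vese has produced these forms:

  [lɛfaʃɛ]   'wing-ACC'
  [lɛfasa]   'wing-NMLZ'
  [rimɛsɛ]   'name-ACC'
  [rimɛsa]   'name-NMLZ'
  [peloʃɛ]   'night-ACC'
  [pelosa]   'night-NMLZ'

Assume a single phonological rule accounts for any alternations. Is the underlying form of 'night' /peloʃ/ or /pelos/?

The root 'night' surfaces as [peloʃɛ] and [pelosa], with a stem-final [ʃ] ~ [s] alternation.
But 'name' keeps [s] in both environments ([rimɛsɛ], [rimɛsa]), so there is no rule changing /s/ to [ʃ] before the ACC suffix.
The underlying segment must be /ʃ/; palato-alveolar /ʃ/ becomes [s] when no front vowel follows, yielding [s] there.

/peloʃ/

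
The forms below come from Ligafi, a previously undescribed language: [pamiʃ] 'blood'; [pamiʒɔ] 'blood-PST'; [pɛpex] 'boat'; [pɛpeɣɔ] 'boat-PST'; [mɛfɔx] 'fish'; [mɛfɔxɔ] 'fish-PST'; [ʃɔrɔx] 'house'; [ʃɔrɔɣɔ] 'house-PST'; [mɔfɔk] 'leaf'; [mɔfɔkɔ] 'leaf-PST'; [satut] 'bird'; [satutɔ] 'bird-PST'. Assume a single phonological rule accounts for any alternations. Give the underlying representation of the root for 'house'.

/ʃɔrɔɣ/

'house' shows [x] ~ [ɣ] at the end of the stem ([ʃɔrɔx] vs [ʃɔrɔɣɔ]).
But 'fish' keeps [x] in both environments ([mɛfɔx], [mɛfɔxɔ]), so there is no rule changing /x/ to [ɣ] before the PST suffix.
So /ɣ/ is underlying, and a rule of word-final obstruent devoicing — voiced obstruents become voiceless word-finally — gives [x].
Hence 'house' is /ʃɔrɔɣ/ underlyingly.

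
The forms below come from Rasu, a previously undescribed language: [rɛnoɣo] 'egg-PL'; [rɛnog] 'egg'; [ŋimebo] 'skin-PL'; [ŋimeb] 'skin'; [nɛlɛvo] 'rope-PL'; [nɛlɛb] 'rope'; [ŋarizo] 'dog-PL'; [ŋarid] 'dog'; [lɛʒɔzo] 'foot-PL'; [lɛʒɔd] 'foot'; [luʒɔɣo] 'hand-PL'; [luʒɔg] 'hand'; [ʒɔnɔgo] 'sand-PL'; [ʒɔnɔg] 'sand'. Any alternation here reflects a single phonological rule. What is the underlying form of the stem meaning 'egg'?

/rɛnoɣ/

In [rɛnoɣo] and [rɛnog] the final segment of 'egg' alternates: [ɣ] ~ [g].
Compare 'sand', with invariant [g] in [ʒɔnɔgo] and [ʒɔnɔg]: an analysis with underlying /g/ and a rule producing [ɣ] before the PL suffix would wrongly predict alternation here too.
Therefore /ɣ/ is basic and [g] is derived by word-final hardening (voiced fricatives become stops word-finally).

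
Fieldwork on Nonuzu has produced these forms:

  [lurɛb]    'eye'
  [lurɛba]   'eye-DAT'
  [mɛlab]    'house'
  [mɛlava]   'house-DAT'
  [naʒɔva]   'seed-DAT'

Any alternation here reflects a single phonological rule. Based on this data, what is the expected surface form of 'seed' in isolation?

[naʒɔb]

'house' shows [b] ~ [v] at the end of the stem ([mɛlab] vs [mɛlava]).
If /b/ were underlying and a rule turned it into [v] before the DAT suffix, 'eye' would also alternate; but it has [b] in both [lurɛb] and [lurɛba].
The underlying segment must be /v/; voiced fricatives become stops word-finally, yielding [b] there.
From [naʒɔva] the stem 'seed' is /naʒɔv/; word-finally this yields [naʒɔb].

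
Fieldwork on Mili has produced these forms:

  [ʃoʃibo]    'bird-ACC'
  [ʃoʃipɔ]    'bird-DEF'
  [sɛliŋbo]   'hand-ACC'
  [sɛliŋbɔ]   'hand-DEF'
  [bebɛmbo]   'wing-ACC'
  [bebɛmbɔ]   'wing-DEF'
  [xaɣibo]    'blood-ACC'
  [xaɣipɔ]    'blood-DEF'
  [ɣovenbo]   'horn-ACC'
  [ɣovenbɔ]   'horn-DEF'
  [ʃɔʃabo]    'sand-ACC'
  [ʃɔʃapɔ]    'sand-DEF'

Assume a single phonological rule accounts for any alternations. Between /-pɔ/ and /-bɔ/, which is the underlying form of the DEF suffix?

/-pɔ/

The DEF morpheme has two allomorphs, [-bɔ] and [-pɔ].
The ACC suffix, which begins with [b], is invariant after every stem; so [b] is not altered by any rule here.
The DEF suffix is therefore /-pɔ/ underlyingly, with post-nasal voicing: voiceless stops become voiced after a nasal.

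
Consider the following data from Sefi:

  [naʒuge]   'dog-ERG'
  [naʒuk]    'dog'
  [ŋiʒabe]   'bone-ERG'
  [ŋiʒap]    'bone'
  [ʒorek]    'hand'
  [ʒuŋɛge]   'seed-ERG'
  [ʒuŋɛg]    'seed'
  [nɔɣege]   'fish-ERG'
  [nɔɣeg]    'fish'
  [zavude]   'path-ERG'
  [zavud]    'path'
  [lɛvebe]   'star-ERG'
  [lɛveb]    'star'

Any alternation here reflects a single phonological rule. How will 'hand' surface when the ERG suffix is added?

[ʒorege]

In [naʒuge] and [naʒuk] the final segment of 'dog' alternates: [g] ~ [k].
The stem 'seed' ([ʒuŋɛge], [ʒuŋɛg]) shows [g] unchanged in both environments, so [g] cannot be basic with [k] derived in isolation.
The alternation reflects intervocalic voicing: voiceless stops become voiced between vowels. /k/ is underlying.
The one attested form of 'hand', [ʒorek], shows underlying /ʒorek/. Applying the same rule between vowels gives [ʒorege].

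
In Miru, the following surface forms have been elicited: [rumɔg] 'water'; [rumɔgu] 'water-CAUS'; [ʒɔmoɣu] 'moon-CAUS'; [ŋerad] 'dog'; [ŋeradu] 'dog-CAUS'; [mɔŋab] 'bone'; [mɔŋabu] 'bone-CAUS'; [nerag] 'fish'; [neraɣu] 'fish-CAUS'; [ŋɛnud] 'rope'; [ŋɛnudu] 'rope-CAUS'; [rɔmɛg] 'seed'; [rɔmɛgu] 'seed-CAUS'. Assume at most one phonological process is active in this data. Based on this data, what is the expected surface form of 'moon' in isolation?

In [nerag] and [neraɣu] the final segment of 'fish' alternates: [g] ~ [ɣ].
If /g/ were underlying and a rule turned it into [ɣ] before the CAUS suffix, 'water' would also alternate; but it has [g] in both [rumɔg] and [rumɔgu].
Therefore /ɣ/ is basic and [g] is derived by word-final hardening (voiced fricatives become stops word-finally).
The one attested form of 'moon', [ʒɔmoɣu], shows underlying /ʒɔmoɣ/. Applying the same rule word-finally gives [ʒɔmog].

[ʒɔmog]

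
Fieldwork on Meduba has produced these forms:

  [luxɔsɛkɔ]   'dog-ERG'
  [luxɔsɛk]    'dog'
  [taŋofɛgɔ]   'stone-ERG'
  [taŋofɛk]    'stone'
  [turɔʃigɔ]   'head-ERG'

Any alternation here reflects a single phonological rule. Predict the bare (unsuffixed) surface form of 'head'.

In [taŋofɛgɔ] and [taŋofɛk] the final segment of 'stone' alternates: [g] ~ [k].
The stem 'dog' ([luxɔsɛkɔ], [luxɔsɛk]) shows [k] unchanged in both environments, so [k] cannot be basic with [g] derived before the ERG suffix.
The alternation reflects word-final obstruent devoicing: voiced obstruents become voiceless word-finally. /g/ is underlying.
From [turɔʃigɔ] the stem 'head' is /turɔʃig/; word-finally this yields [turɔʃik].

[turɔʃik]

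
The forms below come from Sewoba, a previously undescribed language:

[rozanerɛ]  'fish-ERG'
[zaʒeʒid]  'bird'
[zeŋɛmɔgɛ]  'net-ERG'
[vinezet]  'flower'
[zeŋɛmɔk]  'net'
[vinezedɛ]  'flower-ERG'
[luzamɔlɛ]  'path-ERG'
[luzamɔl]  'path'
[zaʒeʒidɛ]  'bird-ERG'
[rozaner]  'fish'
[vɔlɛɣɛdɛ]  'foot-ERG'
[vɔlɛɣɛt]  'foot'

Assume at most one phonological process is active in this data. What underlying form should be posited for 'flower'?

The root 'flower' surfaces as [vinezet] and [vinezedɛ], with a stem-final [t] ~ [d] alternation.
If /d/ were underlying and a rule turned it into [t] in isolation, 'bird' would also alternate; but it has [d] in both [zaʒeʒid] and [zaʒeʒidɛ].
So /t/ is underlying, and a rule of intervocalic voicing — voiceless stops become voiced between vowels — gives [d].
The underlying form of 'flower' is therefore /vinezet/.

/vinezet/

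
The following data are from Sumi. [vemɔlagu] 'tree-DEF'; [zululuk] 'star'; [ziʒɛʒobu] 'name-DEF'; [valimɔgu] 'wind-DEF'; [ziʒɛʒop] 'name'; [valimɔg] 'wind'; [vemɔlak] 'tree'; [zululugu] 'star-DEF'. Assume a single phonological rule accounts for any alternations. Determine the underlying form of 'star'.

/zululuk/

In [zululuk] and [zululugu] the final segment of 'star' alternates: [k] ~ [g].
If /g/ were underlying and a rule turned it into [k] in isolation, 'wind' would also alternate; but it has [g] in both [valimɔg] and [valimɔgu].
The alternation reflects intervocalic voicing: voiceless stops become voiced between vowels. /k/ is underlying.
So 'star' = /zululuk/.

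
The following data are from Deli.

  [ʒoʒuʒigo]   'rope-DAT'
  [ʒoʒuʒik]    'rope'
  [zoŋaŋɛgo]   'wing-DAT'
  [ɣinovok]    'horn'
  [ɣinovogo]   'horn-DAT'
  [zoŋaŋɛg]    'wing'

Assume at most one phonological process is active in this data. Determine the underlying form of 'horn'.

In [ɣinovok] and [ɣinovogo] the final segment of 'horn' alternates: [k] ~ [g].
Compare 'wing', with invariant [g] in [zoŋaŋɛg] and [zoŋaŋɛgo]: an analysis with underlying /g/ and a rule producing [k] in isolation would wrongly predict alternation here too.
Therefore /k/ is basic and [g] is derived by intervocalic voicing (voiceless stops become voiced between vowels).

/ɣinovok/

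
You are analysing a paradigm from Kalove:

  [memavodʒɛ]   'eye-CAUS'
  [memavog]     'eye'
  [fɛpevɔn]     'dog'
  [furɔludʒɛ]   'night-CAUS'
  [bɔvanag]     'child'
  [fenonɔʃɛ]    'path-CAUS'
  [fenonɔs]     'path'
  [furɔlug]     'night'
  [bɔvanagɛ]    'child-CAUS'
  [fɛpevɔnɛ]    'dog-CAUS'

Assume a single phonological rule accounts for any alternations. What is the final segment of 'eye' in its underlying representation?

'eye' shows [g] ~ [dʒ] at the end of the stem ([memavog] vs [memavodʒɛ]).
The stem 'child' ([bɔvanag], [bɔvanagɛ]) shows [g] unchanged in both environments, so [g] cannot be basic with [dʒ] derived before the CAUS suffix.
So /dʒ/ is underlying, and a rule of depalatalization — palato-alveolar /dʒ/ and /ʃ/ become [g] and [s] when no front vowel follows — gives [g].

/dʒ/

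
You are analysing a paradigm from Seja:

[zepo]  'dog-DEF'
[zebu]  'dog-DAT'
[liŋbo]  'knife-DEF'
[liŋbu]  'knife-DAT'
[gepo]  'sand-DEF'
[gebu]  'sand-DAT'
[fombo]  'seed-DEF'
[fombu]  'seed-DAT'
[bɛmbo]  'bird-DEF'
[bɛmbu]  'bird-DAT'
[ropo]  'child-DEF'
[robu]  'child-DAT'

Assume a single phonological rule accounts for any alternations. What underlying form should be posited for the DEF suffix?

/-po/

The DEF morpheme has two allomorphs, [-bo] and [-po].
By contrast the DAT suffix keeps its initial [b] throughout — that segment must be underlying.
The DEF suffix is therefore /-po/ underlyingly, with post-nasal voicing: voiceless stops become voiced after a nasal.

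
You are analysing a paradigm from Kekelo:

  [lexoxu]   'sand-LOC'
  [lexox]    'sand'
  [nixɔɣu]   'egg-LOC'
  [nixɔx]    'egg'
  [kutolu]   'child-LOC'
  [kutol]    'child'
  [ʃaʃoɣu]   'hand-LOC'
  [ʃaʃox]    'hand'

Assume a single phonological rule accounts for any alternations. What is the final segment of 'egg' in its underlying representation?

/ɣ/

In [nixɔɣu] and [nixɔx] the final segment of 'egg' alternates: [ɣ] ~ [x].
The stem 'sand' ([lexoxu], [lexox]) shows [x] unchanged in both environments, so [x] cannot be basic with [ɣ] derived before the LOC suffix.
So /ɣ/ is underlying, and a rule of word-final obstruent devoicing — voiced obstruents become voiceless word-finally — gives [x].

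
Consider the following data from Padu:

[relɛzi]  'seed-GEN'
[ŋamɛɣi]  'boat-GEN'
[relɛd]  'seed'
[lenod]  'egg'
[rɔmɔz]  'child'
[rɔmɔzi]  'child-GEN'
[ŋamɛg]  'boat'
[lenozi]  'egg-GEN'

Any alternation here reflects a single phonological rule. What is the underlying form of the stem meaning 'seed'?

/relɛd/

In [relɛzi] and [relɛd] the final segment of 'seed' alternates: [z] ~ [d].
Compare 'child', with invariant [z] in [rɔmɔzi] and [rɔmɔz]: an analysis with underlying /z/ and a rule producing [d] in isolation would wrongly predict alternation here too.
So /d/ is underlying, and a rule of intervocalic spirantization — voiced stops become fricatives between vowels — gives [z].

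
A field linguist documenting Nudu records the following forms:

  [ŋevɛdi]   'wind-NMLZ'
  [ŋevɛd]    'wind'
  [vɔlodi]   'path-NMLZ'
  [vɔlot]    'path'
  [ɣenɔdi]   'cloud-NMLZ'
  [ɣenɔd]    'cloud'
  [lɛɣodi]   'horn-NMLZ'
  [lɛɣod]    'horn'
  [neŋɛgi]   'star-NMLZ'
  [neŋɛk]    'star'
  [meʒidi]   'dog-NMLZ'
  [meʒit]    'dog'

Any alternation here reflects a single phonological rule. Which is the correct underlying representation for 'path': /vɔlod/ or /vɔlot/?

The stem for 'path' ends in [d] in [vɔlodi] but [t] in [vɔlot].
Compare 'wind', with invariant [d] in [ŋevɛdi] and [ŋevɛd]: an analysis with underlying /d/ and a rule producing [t] in isolation would wrongly predict alternation here too.
The underlying segment must be /t/; voiceless stops become voiced between vowels, yielding [d] there.

/vɔlot/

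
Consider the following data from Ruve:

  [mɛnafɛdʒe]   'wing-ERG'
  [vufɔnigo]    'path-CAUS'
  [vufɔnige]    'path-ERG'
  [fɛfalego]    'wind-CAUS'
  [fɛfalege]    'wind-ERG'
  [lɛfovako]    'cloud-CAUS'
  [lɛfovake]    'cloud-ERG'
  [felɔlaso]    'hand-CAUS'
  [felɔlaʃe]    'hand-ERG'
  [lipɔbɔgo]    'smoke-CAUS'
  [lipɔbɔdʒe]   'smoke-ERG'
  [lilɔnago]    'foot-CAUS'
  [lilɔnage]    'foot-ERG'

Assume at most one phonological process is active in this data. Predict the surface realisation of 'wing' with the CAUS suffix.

In [lipɔbɔgo] and [lipɔbɔdʒe] the final segment of 'smoke' alternates: [g] ~ [dʒ].
If /g/ were underlying and a rule turned it into [dʒ] before the ERG suffix, 'wind' would also alternate; but it has [g] in both [fɛfalego] and [fɛfalege].
Therefore /dʒ/ is basic and [g] is derived by depalatalization (palato-alveolar /dʒ/ and /ʃ/ become [g] and [s] when no front vowel follows).
From [mɛnafɛdʒe] the stem 'wing' is /mɛnafɛdʒ/; when no front vowel follows this yields [mɛnafɛgo].

[mɛnafɛgo]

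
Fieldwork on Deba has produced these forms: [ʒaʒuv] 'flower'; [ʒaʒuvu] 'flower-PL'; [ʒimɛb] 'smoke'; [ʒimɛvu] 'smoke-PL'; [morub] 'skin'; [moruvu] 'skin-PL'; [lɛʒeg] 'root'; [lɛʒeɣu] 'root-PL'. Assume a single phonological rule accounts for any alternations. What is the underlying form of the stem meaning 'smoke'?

/ʒimɛb/

The stem for 'smoke' ends in [b] in [ʒimɛb] but [v] in [ʒimɛvu].
The stem 'flower' ([ʒaʒuv], [ʒaʒuvu]) shows [v] unchanged in both environments, so [v] cannot be basic with [b] derived in isolation.
So /b/ is underlying, and a rule of intervocalic spirantization — voiced stops become fricatives between vowels — gives [v].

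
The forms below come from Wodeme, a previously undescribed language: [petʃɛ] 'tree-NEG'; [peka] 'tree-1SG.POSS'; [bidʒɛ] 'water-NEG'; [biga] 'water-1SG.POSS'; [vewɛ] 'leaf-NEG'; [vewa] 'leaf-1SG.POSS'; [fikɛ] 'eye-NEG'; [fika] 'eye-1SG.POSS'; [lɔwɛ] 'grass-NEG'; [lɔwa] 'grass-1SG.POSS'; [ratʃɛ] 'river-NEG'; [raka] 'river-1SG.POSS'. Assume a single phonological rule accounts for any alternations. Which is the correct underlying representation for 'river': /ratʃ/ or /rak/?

/ratʃ/

'river' shows [tʃ] ~ [k] at the end of the stem ([ratʃɛ] vs [raka]).
If /k/ were underlying and a rule turned it into [tʃ] before the NEG suffix, 'eye' would also alternate; but it has [k] in both [fikɛ] and [fika].
Therefore /tʃ/ is basic and [k] is derived by depalatalization (palato-alveolar /tʃ/ and /dʒ/ become [k] and [g] when no front vowel follows).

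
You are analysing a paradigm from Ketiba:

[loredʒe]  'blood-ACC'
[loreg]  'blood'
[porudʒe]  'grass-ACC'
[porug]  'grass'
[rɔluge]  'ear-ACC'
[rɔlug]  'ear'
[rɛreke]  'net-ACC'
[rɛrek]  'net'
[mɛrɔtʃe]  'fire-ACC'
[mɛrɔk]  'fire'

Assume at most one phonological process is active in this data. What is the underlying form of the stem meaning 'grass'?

The stem for 'grass' ends in [dʒ] in [porudʒe] but [g] in [porug].
If /g/ were underlying and a rule turned it into [dʒ] before the ACC suffix, 'ear' would also alternate; but it has [g] in both [rɔluge] and [rɔlug].
Therefore /dʒ/ is basic and [g] is derived by depalatalization (palato-alveolar /tʃ/ and /dʒ/ become [k] and [g] when no front vowel follows).

/porudʒ/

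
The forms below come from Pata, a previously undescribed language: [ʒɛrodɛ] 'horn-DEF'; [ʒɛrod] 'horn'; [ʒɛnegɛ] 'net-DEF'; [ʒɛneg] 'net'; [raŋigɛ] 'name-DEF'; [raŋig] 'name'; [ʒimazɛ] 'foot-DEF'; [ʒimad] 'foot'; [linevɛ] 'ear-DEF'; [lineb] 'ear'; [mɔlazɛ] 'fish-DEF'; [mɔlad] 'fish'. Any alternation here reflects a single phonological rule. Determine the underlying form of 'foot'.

/ʒimaz/

In [ʒimazɛ] and [ʒimad] the final segment of 'foot' alternates: [z] ~ [d].
Compare 'horn', with invariant [d] in [ʒɛrodɛ] and [ʒɛrod]: an analysis with underlying /d/ and a rule producing [z] before the DEF suffix would wrongly predict alternation here too.
The underlying segment must be /z/; voiced fricatives become stops word-finally, yielding [d] there.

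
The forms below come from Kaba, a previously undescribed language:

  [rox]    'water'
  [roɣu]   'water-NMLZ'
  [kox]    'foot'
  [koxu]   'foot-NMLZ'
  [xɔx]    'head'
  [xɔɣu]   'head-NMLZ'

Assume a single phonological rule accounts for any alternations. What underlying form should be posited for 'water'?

The root 'water' surfaces as [rox] and [roɣu], with a stem-final [x] ~ [ɣ] alternation.
Compare 'foot', with invariant [x] in [kox] and [koxu]: an analysis with underlying /x/ and a rule producing [ɣ] before the NMLZ suffix would wrongly predict alternation here too.
So /ɣ/ is underlying, and a rule of word-final obstruent devoicing — voiced obstruents become voiceless word-finally — gives [x].
Hence 'water' is /roɣ/ underlyingly.

/roɣ/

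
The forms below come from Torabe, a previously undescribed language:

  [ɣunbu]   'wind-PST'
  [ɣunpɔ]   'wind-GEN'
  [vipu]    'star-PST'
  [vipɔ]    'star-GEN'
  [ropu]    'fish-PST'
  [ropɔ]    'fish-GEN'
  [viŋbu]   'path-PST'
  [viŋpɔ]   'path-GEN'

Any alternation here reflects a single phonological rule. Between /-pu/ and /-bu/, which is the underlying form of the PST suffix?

The PST suffix surfaces as [-bu] and [-pu], depending on the final segment of the stem.
The GEN suffix, which begins with [p], is invariant after every stem; so [p] is not altered by any rule here.
So the underlying form is /-bu/, and voiced stops become voiceless after a vowel.

/-bu/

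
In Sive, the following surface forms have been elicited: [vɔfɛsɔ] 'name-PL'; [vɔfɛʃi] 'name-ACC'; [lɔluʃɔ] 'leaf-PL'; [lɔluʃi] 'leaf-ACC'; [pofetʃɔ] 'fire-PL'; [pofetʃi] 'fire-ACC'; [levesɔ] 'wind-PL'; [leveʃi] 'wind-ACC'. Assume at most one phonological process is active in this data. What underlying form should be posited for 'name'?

/vɔfɛs/

The stem for 'name' ends in [s] in [vɔfɛsɔ] but [ʃ] in [vɔfɛʃi].
Compare 'leaf', with invariant [ʃ] in [lɔluʃɔ] and [lɔluʃi]: an analysis with underlying /ʃ/ and a rule producing [s] before the PL suffix would wrongly predict alternation here too.
The underlying segment must be /s/; /s/ becomes palato-alveolar [ʃ] before a front vowel, yielding [ʃ] there.
The underlying form of 'name' is therefore /vɔfɛs/.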